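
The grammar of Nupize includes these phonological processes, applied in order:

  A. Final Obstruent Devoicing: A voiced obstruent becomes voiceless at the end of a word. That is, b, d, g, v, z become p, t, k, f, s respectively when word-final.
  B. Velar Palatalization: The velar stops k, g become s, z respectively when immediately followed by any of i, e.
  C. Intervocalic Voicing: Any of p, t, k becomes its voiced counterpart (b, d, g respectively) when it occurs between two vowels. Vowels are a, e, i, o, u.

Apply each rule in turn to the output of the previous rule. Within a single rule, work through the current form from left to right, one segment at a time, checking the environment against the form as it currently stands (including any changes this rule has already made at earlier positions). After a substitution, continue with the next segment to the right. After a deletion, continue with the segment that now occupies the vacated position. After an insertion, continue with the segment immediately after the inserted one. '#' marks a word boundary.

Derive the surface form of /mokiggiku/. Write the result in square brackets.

A Final Obstruent Devoicing: no change — [mokiggiku]
B Velar Palatalization: [mokiggiku] → [mosigziku]
C Intervocalic Voicing: [mosigziku] → [mosigzigu]

[mosigzigu]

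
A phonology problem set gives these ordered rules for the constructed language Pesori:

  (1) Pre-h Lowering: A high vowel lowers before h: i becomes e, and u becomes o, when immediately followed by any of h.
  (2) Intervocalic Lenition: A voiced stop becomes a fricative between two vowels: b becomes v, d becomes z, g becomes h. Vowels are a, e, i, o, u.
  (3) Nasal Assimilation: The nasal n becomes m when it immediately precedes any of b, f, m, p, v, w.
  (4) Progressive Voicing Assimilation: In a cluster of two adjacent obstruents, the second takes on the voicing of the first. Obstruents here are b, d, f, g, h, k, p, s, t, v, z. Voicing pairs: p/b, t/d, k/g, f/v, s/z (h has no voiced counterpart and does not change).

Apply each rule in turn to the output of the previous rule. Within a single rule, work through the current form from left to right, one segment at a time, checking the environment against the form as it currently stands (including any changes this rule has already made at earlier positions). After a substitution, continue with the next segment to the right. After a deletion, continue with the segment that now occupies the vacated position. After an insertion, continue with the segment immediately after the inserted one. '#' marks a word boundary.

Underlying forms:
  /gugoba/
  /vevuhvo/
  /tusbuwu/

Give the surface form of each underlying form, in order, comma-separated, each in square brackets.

/gugoba/:
  (1) Pre-h Lowering: no change — [gugoba]
  (2) Intervocalic Lenition: [gugoba] → [guhova]
  (3) Nasal Assimilation: no change — [guhova]
  (4) Progressive Voicing Assimilation: no change — [guhova]
/vevuhvo/:
  (1) Pre-h Lowering: [vevuhvo] → [vevohvo]
  (2) Intervocalic Lenition: no change — [vevohvo]
  (3) Nasal Assimilation: no change — [vevohvo]
  (4) Progressive Voicing Assimilation: [vevohvo] → [vevohfo]
/tusbuwu/:
  (1) Pre-h Lowering: no change — [tusbuwu]
  (2) Intervocalic Lenition: no change — [tusbuwu]
  (3) Nasal Assimilation: no change — [tusbuwu]
  (4) Progressive Voicing Assimilation: [tusbuwu] → [tuspuwu]

[guhova], [vevohfo], [tuspuwu]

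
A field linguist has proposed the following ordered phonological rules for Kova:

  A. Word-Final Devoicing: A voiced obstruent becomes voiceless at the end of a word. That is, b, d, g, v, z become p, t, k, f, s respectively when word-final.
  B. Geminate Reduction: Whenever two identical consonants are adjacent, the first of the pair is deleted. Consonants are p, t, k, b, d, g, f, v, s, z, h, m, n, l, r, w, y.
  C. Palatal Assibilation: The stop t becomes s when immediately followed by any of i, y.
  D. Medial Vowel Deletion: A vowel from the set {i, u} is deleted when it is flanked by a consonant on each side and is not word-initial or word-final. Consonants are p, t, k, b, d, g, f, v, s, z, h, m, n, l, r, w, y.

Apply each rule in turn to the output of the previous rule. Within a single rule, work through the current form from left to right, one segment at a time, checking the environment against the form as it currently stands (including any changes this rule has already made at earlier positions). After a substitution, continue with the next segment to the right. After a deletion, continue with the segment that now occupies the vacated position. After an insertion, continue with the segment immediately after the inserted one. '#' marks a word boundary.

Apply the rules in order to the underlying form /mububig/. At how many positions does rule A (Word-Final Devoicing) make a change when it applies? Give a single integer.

A Word-Final Devoicing: [mububig] → [mububik]
B Geminate Reduction: no change — [mububik]
C Palatal Assibilation: no change — [mububik]
D Medial Vowel Deletion: [mububik] → [mbbk]
Rule A changed 1 position(s).

1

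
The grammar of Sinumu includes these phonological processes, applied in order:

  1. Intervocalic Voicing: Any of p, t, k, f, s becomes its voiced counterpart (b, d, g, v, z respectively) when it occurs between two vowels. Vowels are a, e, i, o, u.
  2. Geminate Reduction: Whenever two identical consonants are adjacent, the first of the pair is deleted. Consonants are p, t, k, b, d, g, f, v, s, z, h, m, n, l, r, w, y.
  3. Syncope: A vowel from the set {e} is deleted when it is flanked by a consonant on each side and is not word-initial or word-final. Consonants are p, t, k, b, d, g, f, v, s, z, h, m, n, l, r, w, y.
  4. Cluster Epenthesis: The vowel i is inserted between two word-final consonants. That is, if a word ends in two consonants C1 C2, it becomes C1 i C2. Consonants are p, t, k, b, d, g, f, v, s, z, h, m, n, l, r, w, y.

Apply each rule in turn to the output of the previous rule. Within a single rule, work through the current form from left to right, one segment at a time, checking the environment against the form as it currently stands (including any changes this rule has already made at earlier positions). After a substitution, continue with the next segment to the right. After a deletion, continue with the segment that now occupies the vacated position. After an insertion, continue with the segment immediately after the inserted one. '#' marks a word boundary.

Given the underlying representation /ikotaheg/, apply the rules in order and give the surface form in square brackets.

1 Intervocalic Voicing: [ikotaheg] → [igodaheg]
2 Geminate Reduction: no change — [igodaheg]
3 Syncope: [igodaheg] → [igodahg]
4 Cluster Epenthesis: [igodahg] → [igodahig]

[igodahig]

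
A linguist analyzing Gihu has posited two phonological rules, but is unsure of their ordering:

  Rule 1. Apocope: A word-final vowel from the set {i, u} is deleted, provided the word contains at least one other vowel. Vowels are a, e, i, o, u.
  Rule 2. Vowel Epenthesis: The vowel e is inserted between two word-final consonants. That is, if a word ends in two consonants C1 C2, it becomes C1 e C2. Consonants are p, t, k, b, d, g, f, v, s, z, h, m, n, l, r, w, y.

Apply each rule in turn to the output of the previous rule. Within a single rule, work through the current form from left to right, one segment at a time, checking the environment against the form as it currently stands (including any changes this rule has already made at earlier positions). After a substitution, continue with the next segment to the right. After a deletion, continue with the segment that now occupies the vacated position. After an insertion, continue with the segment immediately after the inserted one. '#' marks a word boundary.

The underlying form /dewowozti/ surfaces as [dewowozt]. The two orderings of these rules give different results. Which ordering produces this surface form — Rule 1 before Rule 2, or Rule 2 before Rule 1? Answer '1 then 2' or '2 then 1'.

Order 1 then 2:
  1 Apocope: [dewowozti] → [dewowozt]
  2 Vowel Epenthesis: [dewowozt] → [dewowozet]
  result: [dewowozet]
Order 2 then 1:
  2 Vowel Epenthesis: no change — [dewowozti]
  1 Apocope: [dewowozti] → [dewowozt]
  result: [dewowozt]

2 then 1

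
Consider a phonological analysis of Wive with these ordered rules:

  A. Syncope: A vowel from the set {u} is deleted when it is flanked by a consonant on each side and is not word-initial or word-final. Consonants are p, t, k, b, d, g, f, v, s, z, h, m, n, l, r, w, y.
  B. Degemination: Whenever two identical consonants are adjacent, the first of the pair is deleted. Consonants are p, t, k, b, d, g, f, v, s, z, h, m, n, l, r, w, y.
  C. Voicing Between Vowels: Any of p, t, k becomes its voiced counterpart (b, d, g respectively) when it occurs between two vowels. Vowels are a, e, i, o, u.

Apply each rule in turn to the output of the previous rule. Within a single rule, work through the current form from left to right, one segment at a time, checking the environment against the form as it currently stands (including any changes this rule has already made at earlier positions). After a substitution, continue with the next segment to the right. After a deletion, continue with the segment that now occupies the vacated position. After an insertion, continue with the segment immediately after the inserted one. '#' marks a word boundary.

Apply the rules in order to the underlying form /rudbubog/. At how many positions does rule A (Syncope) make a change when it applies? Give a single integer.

A Syncope: [rudbubog] → [rdbbog]
B Degemination: [rdbbog] → [rdbog]
C Voicing Between Vowels: no change — [rdbog]
Rule A changed 2 position(s).

2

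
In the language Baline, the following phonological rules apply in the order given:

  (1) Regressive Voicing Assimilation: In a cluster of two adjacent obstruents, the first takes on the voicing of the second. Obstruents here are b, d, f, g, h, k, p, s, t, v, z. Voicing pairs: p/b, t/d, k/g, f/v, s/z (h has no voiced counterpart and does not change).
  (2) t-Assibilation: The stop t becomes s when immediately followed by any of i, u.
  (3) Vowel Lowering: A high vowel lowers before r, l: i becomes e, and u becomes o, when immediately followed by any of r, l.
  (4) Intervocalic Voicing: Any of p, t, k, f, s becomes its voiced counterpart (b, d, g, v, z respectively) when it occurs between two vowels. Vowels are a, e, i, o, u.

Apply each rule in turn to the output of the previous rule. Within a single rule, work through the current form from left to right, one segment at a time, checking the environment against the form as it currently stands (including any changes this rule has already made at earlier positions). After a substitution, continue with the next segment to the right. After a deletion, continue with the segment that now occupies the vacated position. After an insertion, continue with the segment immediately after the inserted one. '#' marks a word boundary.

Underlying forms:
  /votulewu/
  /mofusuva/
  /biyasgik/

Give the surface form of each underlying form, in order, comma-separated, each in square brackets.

/votulewu/:
  (1) Regressive Voicing Assimilation: no change — [votulewu]
  (2) t-Assibilation: [votulewu] → [vosulewu]
  (3) Vowel Lowering: [vosulewu] → [vosolewu]
  (4) Intervocalic Voicing: [vosolewu] → [vozolewu]
/mofusuva/:
  (1) Regressive Voicing Assimilation: no change — [mofusuva]
  (2) t-Assibilation: no change — [mofusuva]
  (3) Vowel Lowering: no change — [mofusuva]
  (4) Intervocalic Voicing: [mofusuva] → [movuzuva]
/biyasgik/:
  (1) Regressive Voicing Assimilation: [biyasgik] → [biyazgik]
  (2) t-Assibilation: no change — [biyazgik]
  (3) Vowel Lowering: no change — [biyazgik]
  (4) Intervocalic Voicing: no change — [biyazgik]

[vozolewu], [movuzuva], [biyazgik]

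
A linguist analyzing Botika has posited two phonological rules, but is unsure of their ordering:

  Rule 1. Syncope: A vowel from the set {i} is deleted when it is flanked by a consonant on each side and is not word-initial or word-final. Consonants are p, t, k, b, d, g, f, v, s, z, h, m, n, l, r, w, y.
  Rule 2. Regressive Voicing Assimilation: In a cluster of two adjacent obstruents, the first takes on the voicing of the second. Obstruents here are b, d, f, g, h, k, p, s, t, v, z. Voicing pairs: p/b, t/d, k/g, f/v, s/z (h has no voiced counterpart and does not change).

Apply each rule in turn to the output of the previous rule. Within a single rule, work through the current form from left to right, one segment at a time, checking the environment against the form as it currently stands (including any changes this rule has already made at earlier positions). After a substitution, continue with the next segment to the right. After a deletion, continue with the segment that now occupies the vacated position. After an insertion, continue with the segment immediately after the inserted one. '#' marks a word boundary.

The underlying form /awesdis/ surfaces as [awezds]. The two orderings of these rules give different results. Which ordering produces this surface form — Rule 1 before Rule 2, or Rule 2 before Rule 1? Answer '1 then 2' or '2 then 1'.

Order 1 then 2:
  1 Syncope: [awesdis] → [awesds]
  2 Regressive Voicing Assimilation: [awesds] → [awezts]
  result: [awezts]
Order 2 then 1:
  2 Regressive Voicing Assimilation: [awesdis] → [awezdis]
  1 Syncope: [awezdis] → [awezds]
  result: [awezds]

2 then 1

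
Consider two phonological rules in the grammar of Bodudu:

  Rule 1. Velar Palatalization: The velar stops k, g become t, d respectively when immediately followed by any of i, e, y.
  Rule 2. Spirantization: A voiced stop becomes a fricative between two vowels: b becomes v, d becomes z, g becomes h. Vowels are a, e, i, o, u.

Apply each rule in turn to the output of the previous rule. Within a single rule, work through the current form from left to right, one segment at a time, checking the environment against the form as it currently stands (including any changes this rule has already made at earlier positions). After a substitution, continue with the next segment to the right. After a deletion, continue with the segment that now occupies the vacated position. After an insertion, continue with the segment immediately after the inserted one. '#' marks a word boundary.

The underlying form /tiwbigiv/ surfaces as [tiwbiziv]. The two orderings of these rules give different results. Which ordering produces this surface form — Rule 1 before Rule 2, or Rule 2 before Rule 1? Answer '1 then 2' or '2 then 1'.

1 then 2

Order 1 then 2:
  1 Velar Palatalization: [tiwbigiv] → [tiwbidiv]
  2 Spirantization: [tiwbidiv] → [tiwbiziv]
  result: [tiwbiziv]
Order 2 then 1:
  2 Spirantization: [tiwbigiv] → [tiwbihiv]
  1 Velar Palatalization: no change — [tiwbihiv]
  result: [tiwbihiv]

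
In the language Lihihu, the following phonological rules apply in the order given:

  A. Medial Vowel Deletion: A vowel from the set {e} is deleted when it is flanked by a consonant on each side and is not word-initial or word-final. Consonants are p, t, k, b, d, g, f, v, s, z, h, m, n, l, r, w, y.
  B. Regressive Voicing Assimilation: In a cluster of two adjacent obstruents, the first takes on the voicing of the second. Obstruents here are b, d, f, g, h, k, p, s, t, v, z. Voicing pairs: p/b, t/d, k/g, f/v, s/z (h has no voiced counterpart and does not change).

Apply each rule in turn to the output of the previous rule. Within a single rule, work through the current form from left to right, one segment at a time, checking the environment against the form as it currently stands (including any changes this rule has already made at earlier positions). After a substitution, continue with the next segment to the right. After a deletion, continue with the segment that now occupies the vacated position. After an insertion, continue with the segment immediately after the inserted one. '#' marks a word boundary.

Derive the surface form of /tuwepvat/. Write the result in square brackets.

A Medial Vowel Deletion: [tuwepvat] → [tuwpvat]
B Regressive Voicing Assimilation: [tuwpvat] → [tuwbvat]

[tuwbvat]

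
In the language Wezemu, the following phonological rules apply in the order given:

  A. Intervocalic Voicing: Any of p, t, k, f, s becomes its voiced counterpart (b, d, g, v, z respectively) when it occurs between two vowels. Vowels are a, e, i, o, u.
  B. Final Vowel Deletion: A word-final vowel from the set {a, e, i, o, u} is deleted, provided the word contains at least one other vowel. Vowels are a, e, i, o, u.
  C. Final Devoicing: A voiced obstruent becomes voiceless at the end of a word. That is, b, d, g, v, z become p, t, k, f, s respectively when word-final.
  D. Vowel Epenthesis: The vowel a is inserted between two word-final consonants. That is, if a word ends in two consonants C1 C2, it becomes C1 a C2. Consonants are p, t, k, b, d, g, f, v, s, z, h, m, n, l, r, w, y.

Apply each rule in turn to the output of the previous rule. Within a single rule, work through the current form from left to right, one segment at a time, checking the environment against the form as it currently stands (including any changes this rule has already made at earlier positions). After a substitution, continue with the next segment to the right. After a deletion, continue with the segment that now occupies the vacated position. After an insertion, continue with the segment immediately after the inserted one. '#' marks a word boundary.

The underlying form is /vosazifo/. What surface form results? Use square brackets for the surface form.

A Intervocalic Voicing: [vosazifo] → [vozazivo]
B Final Vowel Deletion: [vozazivo] → [vozaziv]
C Final Devoicing: [vozaziv] → [vozazif]
D Vowel Epenthesis: no change — [vozazif]

[vozazif]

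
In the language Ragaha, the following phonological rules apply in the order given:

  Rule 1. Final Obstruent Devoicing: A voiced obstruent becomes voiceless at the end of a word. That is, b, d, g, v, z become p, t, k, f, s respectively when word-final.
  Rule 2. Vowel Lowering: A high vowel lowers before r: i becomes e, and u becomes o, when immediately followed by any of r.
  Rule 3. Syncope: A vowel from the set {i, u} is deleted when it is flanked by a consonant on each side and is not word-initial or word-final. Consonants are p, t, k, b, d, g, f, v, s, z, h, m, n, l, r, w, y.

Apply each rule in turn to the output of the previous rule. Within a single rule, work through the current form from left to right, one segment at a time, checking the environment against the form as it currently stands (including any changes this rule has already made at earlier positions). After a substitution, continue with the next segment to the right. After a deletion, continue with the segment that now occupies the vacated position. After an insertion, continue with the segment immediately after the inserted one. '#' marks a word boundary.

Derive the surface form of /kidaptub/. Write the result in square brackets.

Rule 1 Final Obstruent Devoicing: [kidaptub] → [kidaptup]
Rule 2 Vowel Lowering: no change — [kidaptup]
Rule 3 Syncope: [kidaptup] → [kdaptp]

[kdaptp]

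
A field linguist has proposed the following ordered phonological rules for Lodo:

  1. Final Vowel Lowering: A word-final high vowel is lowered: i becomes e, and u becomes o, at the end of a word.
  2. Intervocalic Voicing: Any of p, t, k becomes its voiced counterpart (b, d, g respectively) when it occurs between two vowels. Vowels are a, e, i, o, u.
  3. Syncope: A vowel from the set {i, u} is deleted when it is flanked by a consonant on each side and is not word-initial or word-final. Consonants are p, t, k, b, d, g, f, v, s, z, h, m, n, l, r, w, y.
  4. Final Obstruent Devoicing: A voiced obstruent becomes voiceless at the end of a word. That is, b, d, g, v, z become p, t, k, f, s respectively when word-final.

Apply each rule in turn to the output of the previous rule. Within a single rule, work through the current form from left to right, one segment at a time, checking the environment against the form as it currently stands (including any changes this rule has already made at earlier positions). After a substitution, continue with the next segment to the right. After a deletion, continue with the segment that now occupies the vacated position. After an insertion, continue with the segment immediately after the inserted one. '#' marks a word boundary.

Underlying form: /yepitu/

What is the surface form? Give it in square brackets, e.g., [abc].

[yebdo]

1 Final Vowel Lowering: [yepitu] → [yepito]
2 Intervocalic Voicing: [yepito] → [yebido]
3 Syncope: [yebido] → [yebdo]
4 Final Obstruent Devoicing: no change — [yebdo]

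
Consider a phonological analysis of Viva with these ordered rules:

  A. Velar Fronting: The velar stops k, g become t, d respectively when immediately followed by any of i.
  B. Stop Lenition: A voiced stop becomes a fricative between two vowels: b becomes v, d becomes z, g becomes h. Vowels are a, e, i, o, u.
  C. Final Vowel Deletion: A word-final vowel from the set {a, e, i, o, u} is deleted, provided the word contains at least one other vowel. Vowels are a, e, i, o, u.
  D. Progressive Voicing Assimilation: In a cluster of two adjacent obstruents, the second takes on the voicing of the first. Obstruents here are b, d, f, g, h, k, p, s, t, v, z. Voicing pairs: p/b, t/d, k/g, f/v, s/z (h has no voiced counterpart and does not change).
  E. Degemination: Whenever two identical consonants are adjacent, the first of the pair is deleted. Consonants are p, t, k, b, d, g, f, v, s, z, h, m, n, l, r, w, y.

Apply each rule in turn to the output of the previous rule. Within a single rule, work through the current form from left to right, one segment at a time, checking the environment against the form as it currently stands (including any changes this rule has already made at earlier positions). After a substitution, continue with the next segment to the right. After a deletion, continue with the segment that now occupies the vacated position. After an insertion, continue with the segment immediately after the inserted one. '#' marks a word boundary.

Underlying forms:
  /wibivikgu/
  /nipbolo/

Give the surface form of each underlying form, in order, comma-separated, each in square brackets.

[wivivik], [nipol]

/wibivikgu/:
  A Velar Fronting: no change — [wibivikgu]
  B Stop Lenition: [wibivikgu] → [wivivikgu]
  C Final Vowel Deletion: [wivivikgu] → [wivivikg]
  D Progressive Voicing Assimilation: [wivivikg] → [wivivikk]
  E Degemination: [wivivikk] → [wivivik]
/nipbolo/:
  A Velar Fronting: no change — [nipbolo]
  B Stop Lenition: no change — [nipbolo]
  C Final Vowel Deletion: [nipbolo] → [nipbol]
  D Progressive Voicing Assimilation: [nipbol] → [nippol]
  E Degemination: [nippol] → [nipol]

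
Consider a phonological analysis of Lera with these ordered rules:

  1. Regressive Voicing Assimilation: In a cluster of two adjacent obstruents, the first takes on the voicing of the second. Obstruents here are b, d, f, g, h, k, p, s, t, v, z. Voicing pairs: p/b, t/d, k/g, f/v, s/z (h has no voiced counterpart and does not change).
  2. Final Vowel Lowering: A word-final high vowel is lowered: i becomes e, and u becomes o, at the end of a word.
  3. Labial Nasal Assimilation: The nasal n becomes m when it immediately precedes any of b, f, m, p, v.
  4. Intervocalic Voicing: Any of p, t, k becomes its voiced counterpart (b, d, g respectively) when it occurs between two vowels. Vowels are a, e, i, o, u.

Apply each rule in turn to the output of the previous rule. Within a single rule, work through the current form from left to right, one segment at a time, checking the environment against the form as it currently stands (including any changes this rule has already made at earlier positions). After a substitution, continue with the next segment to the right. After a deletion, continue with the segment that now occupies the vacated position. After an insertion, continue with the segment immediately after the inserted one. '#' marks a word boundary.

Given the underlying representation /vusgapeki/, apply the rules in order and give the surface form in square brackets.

[vuzgabege]

1 Regressive Voicing Assimilation: [vusgapeki] → [vuzgapeki]
2 Final Vowel Lowering: [vuzgapeki] → [vuzgapeke]
3 Labial Nasal Assimilation: no change — [vuzgapeke]
4 Intervocalic Voicing: [vuzgapeke] → [vuzgabege]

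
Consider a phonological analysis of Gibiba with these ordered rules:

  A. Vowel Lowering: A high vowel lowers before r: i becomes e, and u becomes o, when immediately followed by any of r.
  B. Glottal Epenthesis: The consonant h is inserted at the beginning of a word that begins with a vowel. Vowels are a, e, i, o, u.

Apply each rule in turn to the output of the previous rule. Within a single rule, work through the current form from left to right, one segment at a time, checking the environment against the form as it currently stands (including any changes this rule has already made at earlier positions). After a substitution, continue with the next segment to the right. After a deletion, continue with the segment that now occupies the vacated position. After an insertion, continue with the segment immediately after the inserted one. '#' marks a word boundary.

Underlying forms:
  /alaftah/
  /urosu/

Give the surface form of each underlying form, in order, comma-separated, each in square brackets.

[halaftah], [horosu]

/alaftah/:
  A Vowel Lowering: no change — [alaftah]
  B Glottal Epenthesis: [alaftah] → [halaftah]
/urosu/:
  A Vowel Lowering: [urosu] → [orosu]
  B Glottal Epenthesis: [orosu] → [horosu]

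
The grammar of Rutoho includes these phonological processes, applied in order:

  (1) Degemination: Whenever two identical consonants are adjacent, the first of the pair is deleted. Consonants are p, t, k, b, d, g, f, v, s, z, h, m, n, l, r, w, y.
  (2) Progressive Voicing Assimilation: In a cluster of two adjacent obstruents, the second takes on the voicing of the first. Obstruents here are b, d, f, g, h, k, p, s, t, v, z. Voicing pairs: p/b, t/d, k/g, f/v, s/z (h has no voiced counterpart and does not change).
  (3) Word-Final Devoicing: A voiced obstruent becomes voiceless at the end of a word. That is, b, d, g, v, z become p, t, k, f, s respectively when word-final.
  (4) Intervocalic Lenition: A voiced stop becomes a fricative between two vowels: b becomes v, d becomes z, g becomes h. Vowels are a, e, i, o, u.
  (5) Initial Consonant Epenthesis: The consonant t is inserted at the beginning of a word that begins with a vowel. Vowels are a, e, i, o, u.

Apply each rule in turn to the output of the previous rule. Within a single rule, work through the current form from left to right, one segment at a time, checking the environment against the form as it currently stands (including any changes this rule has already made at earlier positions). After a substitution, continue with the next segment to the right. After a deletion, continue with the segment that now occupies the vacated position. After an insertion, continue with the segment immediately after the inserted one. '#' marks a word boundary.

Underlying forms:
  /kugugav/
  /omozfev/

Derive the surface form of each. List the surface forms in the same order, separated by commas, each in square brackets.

/kugugav/:
  (1) Degemination: no change — [kugugav]
  (2) Progressive Voicing Assimilation: no change — [kugugav]
  (3) Word-Final Devoicing: [kugugav] → [kugugaf]
  (4) Intervocalic Lenition: [kugugaf] → [kuhuhaf]
  (5) Initial Consonant Epenthesis: no change — [kuhuhaf]
/omozfev/:
  (1) Degemination: no change — [omozfev]
  (2) Progressive Voicing Assimilation: [omozfev] → [omozvev]
  (3) Word-Final Devoicing: [omozvev] → [omozvef]
  (4) Intervocalic Lenition: no change — [omozvef]
  (5) Initial Consonant Epenthesis: [omozvef] → [tomozvef]

[kuhuhaf], [tomozvef]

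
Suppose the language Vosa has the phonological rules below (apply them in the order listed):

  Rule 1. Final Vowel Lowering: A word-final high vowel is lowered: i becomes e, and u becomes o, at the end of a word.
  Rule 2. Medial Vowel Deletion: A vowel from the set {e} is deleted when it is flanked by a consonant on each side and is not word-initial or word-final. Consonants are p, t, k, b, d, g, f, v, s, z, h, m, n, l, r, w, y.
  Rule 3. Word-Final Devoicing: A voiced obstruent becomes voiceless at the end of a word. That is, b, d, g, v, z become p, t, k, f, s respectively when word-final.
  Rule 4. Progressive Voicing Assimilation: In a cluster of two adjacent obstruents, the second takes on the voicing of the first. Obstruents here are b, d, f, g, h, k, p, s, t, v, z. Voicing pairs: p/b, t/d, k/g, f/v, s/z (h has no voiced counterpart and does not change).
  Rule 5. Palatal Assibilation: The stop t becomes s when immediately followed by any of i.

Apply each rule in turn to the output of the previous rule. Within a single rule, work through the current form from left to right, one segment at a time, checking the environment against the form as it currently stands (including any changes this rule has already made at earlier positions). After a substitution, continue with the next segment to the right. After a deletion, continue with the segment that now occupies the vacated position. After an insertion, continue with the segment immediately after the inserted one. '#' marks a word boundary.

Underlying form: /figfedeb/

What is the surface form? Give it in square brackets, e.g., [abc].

[figvdb]

Rule 1 Final Vowel Lowering: no change — [figfedeb]
Rule 2 Medial Vowel Deletion: [figfedeb] → [figfdb]
Rule 3 Word-Final Devoicing: [figfdb] → [figfdp]
Rule 4 Progressive Voicing Assimilation: [figfdp] → [figvdb]
Rule 5 Palatal Assibilation: no change — [figvdb]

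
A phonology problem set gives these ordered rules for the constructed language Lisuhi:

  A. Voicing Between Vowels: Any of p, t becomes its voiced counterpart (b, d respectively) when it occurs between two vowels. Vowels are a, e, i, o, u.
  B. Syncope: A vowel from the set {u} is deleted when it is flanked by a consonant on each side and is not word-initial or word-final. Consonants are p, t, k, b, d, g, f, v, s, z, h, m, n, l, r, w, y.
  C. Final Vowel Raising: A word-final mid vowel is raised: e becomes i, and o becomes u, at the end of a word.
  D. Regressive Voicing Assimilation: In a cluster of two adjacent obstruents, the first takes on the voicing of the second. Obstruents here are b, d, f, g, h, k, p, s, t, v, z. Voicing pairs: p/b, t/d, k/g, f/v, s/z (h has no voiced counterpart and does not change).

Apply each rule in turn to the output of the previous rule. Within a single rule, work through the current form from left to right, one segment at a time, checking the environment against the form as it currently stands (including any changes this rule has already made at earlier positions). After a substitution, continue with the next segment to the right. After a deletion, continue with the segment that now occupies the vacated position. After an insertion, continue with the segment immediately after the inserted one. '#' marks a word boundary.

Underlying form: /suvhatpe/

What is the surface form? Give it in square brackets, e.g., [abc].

[zfhatpi]

A Voicing Between Vowels: no change — [suvhatpe]
B Syncope: [suvhatpe] → [svhatpe]
C Final Vowel Raising: [svhatpe] → [svhatpi]
D Regressive Voicing Assimilation: [svhatpi] → [zfhatpi]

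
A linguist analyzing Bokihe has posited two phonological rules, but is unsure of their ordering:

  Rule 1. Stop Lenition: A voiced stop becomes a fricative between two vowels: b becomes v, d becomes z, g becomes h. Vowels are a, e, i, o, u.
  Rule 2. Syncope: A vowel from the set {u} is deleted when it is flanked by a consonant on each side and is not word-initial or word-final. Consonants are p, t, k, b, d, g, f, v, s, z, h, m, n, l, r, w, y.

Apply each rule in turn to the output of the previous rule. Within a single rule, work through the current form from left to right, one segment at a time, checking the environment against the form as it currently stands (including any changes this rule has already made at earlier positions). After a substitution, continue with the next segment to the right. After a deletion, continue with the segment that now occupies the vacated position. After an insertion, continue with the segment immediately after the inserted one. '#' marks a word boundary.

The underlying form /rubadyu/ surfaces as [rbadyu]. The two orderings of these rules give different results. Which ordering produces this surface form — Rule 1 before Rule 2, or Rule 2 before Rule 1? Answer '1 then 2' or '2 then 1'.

2 then 1

Order 1 then 2:
  1 Stop Lenition: [rubadyu] → [ruvadyu]
  2 Syncope: [ruvadyu] → [rvadyu]
  result: [rvadyu]
Order 2 then 1:
  2 Syncope: [rubadyu] → [rbadyu]
  1 Stop Lenition: no change — [rbadyu]
  result: [rbadyu]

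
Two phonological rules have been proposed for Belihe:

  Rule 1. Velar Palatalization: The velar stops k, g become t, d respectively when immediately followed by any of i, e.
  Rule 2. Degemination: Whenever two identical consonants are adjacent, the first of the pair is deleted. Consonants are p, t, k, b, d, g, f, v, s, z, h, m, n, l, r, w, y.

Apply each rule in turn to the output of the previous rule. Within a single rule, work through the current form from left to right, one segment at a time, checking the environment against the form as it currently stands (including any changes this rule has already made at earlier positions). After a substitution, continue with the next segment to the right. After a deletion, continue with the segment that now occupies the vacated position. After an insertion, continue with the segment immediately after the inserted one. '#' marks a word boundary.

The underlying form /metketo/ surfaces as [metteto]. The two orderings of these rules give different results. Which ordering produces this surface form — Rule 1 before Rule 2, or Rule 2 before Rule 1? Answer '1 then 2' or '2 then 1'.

Order 1 then 2:
  1 Velar Palatalization: [metketo] → [metteto]
  2 Degemination: [metteto] → [meteto]
  result: [meteto]
Order 2 then 1:
  2 Degemination: no change — [metketo]
  1 Velar Palatalization: [metketo] → [metteto]
  result: [metteto]

2 then 1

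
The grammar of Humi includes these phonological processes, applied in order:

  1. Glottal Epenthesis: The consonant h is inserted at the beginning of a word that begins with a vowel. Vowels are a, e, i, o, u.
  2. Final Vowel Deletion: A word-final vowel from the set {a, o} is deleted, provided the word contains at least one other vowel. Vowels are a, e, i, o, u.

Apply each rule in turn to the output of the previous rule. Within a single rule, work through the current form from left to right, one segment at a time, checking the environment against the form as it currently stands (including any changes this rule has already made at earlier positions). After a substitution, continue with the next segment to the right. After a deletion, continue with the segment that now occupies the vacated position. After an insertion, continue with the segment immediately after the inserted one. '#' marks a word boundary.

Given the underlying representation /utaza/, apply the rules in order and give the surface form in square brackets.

1 Glottal Epenthesis: [utaza] → [hutaza]
2 Final Vowel Deletion: [hutaza] → [hutaz]

[hutaz]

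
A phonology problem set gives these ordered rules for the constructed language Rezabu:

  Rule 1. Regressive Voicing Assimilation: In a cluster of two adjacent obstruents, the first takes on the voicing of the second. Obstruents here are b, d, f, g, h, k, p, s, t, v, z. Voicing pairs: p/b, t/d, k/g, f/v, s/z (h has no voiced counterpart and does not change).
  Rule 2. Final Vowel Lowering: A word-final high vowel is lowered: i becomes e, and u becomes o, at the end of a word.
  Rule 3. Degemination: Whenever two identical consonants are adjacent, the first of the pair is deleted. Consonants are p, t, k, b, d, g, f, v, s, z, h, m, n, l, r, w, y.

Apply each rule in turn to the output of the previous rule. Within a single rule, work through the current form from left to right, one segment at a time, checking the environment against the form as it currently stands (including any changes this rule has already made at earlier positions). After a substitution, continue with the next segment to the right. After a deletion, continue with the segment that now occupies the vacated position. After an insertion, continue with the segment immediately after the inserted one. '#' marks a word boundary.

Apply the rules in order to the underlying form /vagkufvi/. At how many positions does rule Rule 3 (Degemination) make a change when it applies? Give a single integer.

Rule 1 Regressive Voicing Assimilation: [vagkufvi] → [vakkuvvi]
Rule 2 Final Vowel Lowering: [vakkuvvi] → [vakkuvve]
Rule 3 Degemination: [vakkuvve] → [vakuve]
Rule Rule 3 changed 2 position(s).

2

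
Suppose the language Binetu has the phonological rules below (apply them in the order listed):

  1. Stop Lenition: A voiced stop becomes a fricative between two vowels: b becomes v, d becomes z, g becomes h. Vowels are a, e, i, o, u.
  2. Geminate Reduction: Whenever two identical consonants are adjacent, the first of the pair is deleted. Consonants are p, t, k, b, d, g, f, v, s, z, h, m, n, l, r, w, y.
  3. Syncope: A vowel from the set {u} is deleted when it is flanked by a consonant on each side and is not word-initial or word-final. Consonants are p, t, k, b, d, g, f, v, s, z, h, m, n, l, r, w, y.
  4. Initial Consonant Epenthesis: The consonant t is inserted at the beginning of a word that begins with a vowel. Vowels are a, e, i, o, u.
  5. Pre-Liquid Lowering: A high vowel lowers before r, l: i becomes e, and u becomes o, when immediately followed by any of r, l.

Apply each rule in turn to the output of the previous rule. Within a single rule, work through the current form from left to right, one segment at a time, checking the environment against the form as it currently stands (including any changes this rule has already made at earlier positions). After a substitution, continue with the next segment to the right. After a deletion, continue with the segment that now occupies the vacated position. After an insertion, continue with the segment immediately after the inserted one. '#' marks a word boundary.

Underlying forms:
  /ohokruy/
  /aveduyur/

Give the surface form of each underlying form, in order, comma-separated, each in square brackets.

/ohokruy/:
  1 Stop Lenition: no change — [ohokruy]
  2 Geminate Reduction: no change — [ohokruy]
  3 Syncope: [ohokruy] → [ohokry]
  4 Initial Consonant Epenthesis: [ohokry] → [tohokry]
  5 Pre-Liquid Lowering: no change — [tohokry]
/aveduyur/:
  1 Stop Lenition: [aveduyur] → [avezuyur]
  2 Geminate Reduction: no change — [avezuyur]
  3 Syncope: [avezuyur] → [avezyr]
  4 Initial Consonant Epenthesis: [avezyr] → [tavezyr]
  5 Pre-Liquid Lowering: no change — [tavezyr]

[tohokry], [tavezyr]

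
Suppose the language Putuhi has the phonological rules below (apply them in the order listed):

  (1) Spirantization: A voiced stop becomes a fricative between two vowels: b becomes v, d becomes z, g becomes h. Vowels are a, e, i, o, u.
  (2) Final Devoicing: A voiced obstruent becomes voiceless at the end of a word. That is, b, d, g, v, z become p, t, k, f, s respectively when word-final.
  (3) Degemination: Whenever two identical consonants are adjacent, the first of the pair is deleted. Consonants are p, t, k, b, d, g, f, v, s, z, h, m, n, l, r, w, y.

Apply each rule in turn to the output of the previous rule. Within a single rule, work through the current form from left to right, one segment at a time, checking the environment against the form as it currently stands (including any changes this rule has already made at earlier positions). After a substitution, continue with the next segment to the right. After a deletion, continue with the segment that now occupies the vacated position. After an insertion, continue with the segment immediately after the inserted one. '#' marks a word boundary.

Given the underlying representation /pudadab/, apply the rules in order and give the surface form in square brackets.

[puzazap]

(1) Spirantization: [pudadab] → [puzazab]
(2) Final Devoicing: [puzazab] → [puzazap]
(3) Degemination: no change — [puzazap]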